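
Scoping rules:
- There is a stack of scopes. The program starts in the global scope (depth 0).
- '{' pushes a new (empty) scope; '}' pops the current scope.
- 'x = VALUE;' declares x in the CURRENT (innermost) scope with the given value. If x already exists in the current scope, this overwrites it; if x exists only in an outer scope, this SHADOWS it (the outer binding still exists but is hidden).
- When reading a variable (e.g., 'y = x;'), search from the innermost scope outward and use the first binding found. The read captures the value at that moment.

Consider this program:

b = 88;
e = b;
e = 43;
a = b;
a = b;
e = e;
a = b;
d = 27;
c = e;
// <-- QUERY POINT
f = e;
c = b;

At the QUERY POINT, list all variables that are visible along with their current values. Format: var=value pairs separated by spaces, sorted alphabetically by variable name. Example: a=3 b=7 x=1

Step 1: declare b=88 at depth 0
Step 2: declare e=(read b)=88 at depth 0
Step 3: declare e=43 at depth 0
Step 4: declare a=(read b)=88 at depth 0
Step 5: declare a=(read b)=88 at depth 0
Step 6: declare e=(read e)=43 at depth 0
Step 7: declare a=(read b)=88 at depth 0
Step 8: declare d=27 at depth 0
Step 9: declare c=(read e)=43 at depth 0
Visible at query point: a=88 b=88 c=43 d=27 e=43

Answer: a=88 b=88 c=43 d=27 e=43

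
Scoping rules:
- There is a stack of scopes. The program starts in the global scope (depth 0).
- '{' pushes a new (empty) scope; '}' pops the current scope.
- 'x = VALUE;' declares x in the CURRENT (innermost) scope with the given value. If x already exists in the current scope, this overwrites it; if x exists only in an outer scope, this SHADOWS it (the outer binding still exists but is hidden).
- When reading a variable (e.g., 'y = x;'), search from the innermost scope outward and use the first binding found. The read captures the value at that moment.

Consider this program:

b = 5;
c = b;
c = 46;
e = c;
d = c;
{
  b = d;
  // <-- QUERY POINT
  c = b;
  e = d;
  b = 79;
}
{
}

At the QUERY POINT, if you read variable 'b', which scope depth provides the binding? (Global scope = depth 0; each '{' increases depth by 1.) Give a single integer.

Step 1: declare b=5 at depth 0
Step 2: declare c=(read b)=5 at depth 0
Step 3: declare c=46 at depth 0
Step 4: declare e=(read c)=46 at depth 0
Step 5: declare d=(read c)=46 at depth 0
Step 6: enter scope (depth=1)
Step 7: declare b=(read d)=46 at depth 1
Visible at query point: b=46 c=46 d=46 e=46

Answer: 1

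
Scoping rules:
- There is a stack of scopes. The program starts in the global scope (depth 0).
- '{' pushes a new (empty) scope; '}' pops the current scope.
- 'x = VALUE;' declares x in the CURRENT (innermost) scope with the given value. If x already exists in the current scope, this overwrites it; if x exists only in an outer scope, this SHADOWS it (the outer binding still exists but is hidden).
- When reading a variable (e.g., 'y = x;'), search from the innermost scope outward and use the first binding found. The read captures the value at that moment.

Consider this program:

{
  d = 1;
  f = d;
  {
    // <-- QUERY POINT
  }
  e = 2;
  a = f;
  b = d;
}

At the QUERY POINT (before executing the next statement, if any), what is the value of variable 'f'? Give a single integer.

Answer: 1

Derivation:
Step 1: enter scope (depth=1)
Step 2: declare d=1 at depth 1
Step 3: declare f=(read d)=1 at depth 1
Step 4: enter scope (depth=2)
Visible at query point: d=1 f=1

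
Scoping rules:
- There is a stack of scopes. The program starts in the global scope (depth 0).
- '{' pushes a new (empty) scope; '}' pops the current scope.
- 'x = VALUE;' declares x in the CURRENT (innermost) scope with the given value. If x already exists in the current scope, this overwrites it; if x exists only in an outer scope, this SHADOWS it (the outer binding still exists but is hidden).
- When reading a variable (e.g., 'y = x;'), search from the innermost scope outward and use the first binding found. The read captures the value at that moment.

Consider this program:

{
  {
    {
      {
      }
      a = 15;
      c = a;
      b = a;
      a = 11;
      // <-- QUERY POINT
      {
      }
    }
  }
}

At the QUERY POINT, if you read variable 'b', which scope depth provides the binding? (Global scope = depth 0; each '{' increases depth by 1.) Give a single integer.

Answer: 3

Derivation:
Step 1: enter scope (depth=1)
Step 2: enter scope (depth=2)
Step 3: enter scope (depth=3)
Step 4: enter scope (depth=4)
Step 5: exit scope (depth=3)
Step 6: declare a=15 at depth 3
Step 7: declare c=(read a)=15 at depth 3
Step 8: declare b=(read a)=15 at depth 3
Step 9: declare a=11 at depth 3
Visible at query point: a=11 b=15 c=15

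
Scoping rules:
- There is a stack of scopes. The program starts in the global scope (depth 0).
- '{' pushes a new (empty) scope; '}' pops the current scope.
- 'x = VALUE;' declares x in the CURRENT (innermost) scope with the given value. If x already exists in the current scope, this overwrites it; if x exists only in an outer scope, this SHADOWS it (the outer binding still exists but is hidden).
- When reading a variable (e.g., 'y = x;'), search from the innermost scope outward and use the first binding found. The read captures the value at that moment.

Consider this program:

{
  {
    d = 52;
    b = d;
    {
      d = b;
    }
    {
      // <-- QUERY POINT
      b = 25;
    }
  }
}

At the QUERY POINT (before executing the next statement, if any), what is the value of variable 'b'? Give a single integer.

Answer: 52

Derivation:
Step 1: enter scope (depth=1)
Step 2: enter scope (depth=2)
Step 3: declare d=52 at depth 2
Step 4: declare b=(read d)=52 at depth 2
Step 5: enter scope (depth=3)
Step 6: declare d=(read b)=52 at depth 3
Step 7: exit scope (depth=2)
Step 8: enter scope (depth=3)
Visible at query point: b=52 d=52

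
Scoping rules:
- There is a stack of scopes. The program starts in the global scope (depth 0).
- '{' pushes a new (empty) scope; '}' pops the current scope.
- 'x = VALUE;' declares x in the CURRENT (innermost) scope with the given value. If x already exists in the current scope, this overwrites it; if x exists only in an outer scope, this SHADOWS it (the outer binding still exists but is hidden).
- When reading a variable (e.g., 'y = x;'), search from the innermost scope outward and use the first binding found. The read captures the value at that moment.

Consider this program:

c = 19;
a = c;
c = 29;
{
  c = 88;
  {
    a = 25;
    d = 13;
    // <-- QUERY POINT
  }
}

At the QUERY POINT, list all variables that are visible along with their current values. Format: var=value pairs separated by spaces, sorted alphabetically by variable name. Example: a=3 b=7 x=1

Step 1: declare c=19 at depth 0
Step 2: declare a=(read c)=19 at depth 0
Step 3: declare c=29 at depth 0
Step 4: enter scope (depth=1)
Step 5: declare c=88 at depth 1
Step 6: enter scope (depth=2)
Step 7: declare a=25 at depth 2
Step 8: declare d=13 at depth 2
Visible at query point: a=25 c=88 d=13

Answer: a=25 c=88 d=13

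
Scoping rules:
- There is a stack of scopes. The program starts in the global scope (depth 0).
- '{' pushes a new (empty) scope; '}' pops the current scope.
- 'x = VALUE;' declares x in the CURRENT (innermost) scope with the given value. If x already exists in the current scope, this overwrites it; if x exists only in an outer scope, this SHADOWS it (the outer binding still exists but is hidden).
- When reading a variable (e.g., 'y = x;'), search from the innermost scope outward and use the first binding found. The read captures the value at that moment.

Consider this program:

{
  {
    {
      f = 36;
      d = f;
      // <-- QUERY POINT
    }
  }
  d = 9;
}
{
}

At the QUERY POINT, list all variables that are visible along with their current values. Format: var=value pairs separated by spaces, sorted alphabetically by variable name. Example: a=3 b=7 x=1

Step 1: enter scope (depth=1)
Step 2: enter scope (depth=2)
Step 3: enter scope (depth=3)
Step 4: declare f=36 at depth 3
Step 5: declare d=(read f)=36 at depth 3
Visible at query point: d=36 f=36

Answer: d=36 f=36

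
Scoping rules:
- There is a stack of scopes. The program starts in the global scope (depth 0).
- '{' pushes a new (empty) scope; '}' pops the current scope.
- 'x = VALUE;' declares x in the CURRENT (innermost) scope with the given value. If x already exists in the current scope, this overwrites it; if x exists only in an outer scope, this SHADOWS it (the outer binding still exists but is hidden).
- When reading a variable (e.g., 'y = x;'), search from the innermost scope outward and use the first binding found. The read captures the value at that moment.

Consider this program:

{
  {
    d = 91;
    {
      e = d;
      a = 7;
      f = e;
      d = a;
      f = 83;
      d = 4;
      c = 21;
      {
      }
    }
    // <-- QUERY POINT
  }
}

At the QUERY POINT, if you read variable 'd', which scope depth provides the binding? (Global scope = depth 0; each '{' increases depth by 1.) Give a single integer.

Answer: 2

Derivation:
Step 1: enter scope (depth=1)
Step 2: enter scope (depth=2)
Step 3: declare d=91 at depth 2
Step 4: enter scope (depth=3)
Step 5: declare e=(read d)=91 at depth 3
Step 6: declare a=7 at depth 3
Step 7: declare f=(read e)=91 at depth 3
Step 8: declare d=(read a)=7 at depth 3
Step 9: declare f=83 at depth 3
Step 10: declare d=4 at depth 3
Step 11: declare c=21 at depth 3
Step 12: enter scope (depth=4)
Step 13: exit scope (depth=3)
Step 14: exit scope (depth=2)
Visible at query point: d=91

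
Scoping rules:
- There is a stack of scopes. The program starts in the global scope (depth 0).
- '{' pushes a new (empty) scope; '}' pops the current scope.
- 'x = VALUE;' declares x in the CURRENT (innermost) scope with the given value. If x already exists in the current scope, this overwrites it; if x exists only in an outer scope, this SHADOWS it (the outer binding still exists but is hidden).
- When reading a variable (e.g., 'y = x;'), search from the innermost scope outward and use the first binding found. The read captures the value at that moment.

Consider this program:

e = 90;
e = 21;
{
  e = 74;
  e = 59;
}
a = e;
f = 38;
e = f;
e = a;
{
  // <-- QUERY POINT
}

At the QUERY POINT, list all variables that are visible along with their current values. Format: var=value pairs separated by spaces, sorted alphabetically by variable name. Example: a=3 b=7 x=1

Step 1: declare e=90 at depth 0
Step 2: declare e=21 at depth 0
Step 3: enter scope (depth=1)
Step 4: declare e=74 at depth 1
Step 5: declare e=59 at depth 1
Step 6: exit scope (depth=0)
Step 7: declare a=(read e)=21 at depth 0
Step 8: declare f=38 at depth 0
Step 9: declare e=(read f)=38 at depth 0
Step 10: declare e=(read a)=21 at depth 0
Step 11: enter scope (depth=1)
Visible at query point: a=21 e=21 f=38

Answer: a=21 e=21 f=38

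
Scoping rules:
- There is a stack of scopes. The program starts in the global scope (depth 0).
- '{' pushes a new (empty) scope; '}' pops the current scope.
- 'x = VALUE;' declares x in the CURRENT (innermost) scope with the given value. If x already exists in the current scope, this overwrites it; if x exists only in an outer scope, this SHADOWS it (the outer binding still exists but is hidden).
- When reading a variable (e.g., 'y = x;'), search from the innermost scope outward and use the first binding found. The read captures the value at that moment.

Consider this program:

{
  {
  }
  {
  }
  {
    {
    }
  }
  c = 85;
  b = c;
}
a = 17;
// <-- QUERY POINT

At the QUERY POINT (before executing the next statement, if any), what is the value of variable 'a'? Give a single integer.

Step 1: enter scope (depth=1)
Step 2: enter scope (depth=2)
Step 3: exit scope (depth=1)
Step 4: enter scope (depth=2)
Step 5: exit scope (depth=1)
Step 6: enter scope (depth=2)
Step 7: enter scope (depth=3)
Step 8: exit scope (depth=2)
Step 9: exit scope (depth=1)
Step 10: declare c=85 at depth 1
Step 11: declare b=(read c)=85 at depth 1
Step 12: exit scope (depth=0)
Step 13: declare a=17 at depth 0
Visible at query point: a=17

Answer: 17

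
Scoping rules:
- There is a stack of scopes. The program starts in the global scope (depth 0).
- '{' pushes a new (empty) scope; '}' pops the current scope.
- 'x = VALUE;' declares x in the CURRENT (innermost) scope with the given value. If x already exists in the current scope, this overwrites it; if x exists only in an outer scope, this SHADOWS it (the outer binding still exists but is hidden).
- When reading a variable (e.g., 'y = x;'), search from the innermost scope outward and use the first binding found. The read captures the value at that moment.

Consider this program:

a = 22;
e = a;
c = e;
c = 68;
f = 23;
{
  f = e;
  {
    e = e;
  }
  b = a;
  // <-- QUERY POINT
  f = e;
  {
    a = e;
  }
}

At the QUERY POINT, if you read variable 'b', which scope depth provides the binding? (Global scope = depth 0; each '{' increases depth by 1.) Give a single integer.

Answer: 1

Derivation:
Step 1: declare a=22 at depth 0
Step 2: declare e=(read a)=22 at depth 0
Step 3: declare c=(read e)=22 at depth 0
Step 4: declare c=68 at depth 0
Step 5: declare f=23 at depth 0
Step 6: enter scope (depth=1)
Step 7: declare f=(read e)=22 at depth 1
Step 8: enter scope (depth=2)
Step 9: declare e=(read e)=22 at depth 2
Step 10: exit scope (depth=1)
Step 11: declare b=(read a)=22 at depth 1
Visible at query point: a=22 b=22 c=68 e=22 f=22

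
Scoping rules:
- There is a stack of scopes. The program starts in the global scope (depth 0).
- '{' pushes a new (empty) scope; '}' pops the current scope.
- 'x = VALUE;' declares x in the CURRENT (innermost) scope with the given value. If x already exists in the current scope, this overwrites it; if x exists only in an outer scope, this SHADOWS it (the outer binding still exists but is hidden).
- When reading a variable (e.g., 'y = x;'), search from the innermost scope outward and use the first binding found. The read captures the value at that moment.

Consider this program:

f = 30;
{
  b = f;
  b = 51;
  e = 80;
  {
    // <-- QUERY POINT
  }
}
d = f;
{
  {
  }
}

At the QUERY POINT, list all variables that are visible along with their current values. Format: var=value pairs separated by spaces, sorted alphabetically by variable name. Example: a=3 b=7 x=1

Step 1: declare f=30 at depth 0
Step 2: enter scope (depth=1)
Step 3: declare b=(read f)=30 at depth 1
Step 4: declare b=51 at depth 1
Step 5: declare e=80 at depth 1
Step 6: enter scope (depth=2)
Visible at query point: b=51 e=80 f=30

Answer: b=51 e=80 f=30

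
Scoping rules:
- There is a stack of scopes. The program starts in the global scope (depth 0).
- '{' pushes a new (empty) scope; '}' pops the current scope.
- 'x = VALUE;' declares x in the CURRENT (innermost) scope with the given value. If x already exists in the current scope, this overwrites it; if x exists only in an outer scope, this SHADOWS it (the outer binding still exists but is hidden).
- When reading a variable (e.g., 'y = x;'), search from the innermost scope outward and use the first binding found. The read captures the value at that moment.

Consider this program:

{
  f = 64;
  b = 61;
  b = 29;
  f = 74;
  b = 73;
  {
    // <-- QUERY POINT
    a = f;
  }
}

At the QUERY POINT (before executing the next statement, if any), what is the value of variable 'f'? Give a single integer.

Step 1: enter scope (depth=1)
Step 2: declare f=64 at depth 1
Step 3: declare b=61 at depth 1
Step 4: declare b=29 at depth 1
Step 5: declare f=74 at depth 1
Step 6: declare b=73 at depth 1
Step 7: enter scope (depth=2)
Visible at query point: b=73 f=74

Answer: 74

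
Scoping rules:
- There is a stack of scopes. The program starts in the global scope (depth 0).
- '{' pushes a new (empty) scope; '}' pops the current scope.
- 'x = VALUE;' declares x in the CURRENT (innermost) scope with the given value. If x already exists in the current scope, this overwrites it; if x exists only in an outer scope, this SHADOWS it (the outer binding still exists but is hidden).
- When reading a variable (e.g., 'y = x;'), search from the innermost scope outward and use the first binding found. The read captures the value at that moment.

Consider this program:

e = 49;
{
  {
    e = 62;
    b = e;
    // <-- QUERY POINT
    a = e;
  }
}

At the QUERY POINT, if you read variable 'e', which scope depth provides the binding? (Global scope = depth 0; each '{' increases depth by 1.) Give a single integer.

Answer: 2

Derivation:
Step 1: declare e=49 at depth 0
Step 2: enter scope (depth=1)
Step 3: enter scope (depth=2)
Step 4: declare e=62 at depth 2
Step 5: declare b=(read e)=62 at depth 2
Visible at query point: b=62 e=62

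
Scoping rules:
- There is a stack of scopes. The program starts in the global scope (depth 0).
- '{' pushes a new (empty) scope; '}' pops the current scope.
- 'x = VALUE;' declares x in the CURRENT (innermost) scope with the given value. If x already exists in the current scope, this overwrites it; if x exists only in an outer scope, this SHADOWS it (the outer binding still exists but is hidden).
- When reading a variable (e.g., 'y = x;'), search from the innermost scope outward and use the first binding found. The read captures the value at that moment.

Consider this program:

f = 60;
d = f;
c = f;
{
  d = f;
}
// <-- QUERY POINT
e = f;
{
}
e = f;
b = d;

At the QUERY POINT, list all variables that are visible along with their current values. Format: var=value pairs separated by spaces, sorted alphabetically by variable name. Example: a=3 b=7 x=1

Answer: c=60 d=60 f=60

Derivation:
Step 1: declare f=60 at depth 0
Step 2: declare d=(read f)=60 at depth 0
Step 3: declare c=(read f)=60 at depth 0
Step 4: enter scope (depth=1)
Step 5: declare d=(read f)=60 at depth 1
Step 6: exit scope (depth=0)
Visible at query point: c=60 d=60 f=60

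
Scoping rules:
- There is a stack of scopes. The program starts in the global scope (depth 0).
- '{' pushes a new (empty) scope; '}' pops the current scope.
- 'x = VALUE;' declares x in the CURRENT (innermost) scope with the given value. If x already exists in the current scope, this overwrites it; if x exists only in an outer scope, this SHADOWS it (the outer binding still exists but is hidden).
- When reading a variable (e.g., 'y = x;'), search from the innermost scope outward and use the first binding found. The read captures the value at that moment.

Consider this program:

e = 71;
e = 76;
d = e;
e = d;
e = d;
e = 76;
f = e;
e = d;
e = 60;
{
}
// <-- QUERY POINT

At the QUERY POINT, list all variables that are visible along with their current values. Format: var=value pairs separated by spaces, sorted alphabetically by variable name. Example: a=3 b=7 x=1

Answer: d=76 e=60 f=76

Derivation:
Step 1: declare e=71 at depth 0
Step 2: declare e=76 at depth 0
Step 3: declare d=(read e)=76 at depth 0
Step 4: declare e=(read d)=76 at depth 0
Step 5: declare e=(read d)=76 at depth 0
Step 6: declare e=76 at depth 0
Step 7: declare f=(read e)=76 at depth 0
Step 8: declare e=(read d)=76 at depth 0
Step 9: declare e=60 at depth 0
Step 10: enter scope (depth=1)
Step 11: exit scope (depth=0)
Visible at query point: d=76 e=60 f=76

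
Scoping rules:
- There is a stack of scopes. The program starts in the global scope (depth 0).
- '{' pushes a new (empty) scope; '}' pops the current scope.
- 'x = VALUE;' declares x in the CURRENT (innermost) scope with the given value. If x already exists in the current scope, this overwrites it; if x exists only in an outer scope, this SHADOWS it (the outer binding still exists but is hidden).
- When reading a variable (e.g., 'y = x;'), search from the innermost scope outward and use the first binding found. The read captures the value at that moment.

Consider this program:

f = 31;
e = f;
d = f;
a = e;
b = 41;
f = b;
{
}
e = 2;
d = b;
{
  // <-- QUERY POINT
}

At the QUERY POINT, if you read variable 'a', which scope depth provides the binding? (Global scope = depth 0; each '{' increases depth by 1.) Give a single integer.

Answer: 0

Derivation:
Step 1: declare f=31 at depth 0
Step 2: declare e=(read f)=31 at depth 0
Step 3: declare d=(read f)=31 at depth 0
Step 4: declare a=(read e)=31 at depth 0
Step 5: declare b=41 at depth 0
Step 6: declare f=(read b)=41 at depth 0
Step 7: enter scope (depth=1)
Step 8: exit scope (depth=0)
Step 9: declare e=2 at depth 0
Step 10: declare d=(read b)=41 at depth 0
Step 11: enter scope (depth=1)
Visible at query point: a=31 b=41 d=41 e=2 f=41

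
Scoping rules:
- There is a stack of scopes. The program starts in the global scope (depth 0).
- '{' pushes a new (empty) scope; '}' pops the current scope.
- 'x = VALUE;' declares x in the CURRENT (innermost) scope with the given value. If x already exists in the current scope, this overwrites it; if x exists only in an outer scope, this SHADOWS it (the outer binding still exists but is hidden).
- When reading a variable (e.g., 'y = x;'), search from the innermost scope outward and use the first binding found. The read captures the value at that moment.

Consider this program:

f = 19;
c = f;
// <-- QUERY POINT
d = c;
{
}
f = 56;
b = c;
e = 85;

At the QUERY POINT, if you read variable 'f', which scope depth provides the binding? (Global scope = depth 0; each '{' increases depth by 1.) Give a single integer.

Step 1: declare f=19 at depth 0
Step 2: declare c=(read f)=19 at depth 0
Visible at query point: c=19 f=19

Answer: 0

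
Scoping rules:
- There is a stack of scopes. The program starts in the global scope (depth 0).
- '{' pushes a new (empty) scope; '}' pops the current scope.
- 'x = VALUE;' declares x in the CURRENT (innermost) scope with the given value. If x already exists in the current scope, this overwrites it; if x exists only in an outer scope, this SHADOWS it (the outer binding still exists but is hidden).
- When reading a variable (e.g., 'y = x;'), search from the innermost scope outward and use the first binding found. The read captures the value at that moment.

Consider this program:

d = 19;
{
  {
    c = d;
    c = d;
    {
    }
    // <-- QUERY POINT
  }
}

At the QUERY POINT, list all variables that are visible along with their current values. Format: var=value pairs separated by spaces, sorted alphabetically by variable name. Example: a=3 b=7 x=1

Step 1: declare d=19 at depth 0
Step 2: enter scope (depth=1)
Step 3: enter scope (depth=2)
Step 4: declare c=(read d)=19 at depth 2
Step 5: declare c=(read d)=19 at depth 2
Step 6: enter scope (depth=3)
Step 7: exit scope (depth=2)
Visible at query point: c=19 d=19

Answer: c=19 d=19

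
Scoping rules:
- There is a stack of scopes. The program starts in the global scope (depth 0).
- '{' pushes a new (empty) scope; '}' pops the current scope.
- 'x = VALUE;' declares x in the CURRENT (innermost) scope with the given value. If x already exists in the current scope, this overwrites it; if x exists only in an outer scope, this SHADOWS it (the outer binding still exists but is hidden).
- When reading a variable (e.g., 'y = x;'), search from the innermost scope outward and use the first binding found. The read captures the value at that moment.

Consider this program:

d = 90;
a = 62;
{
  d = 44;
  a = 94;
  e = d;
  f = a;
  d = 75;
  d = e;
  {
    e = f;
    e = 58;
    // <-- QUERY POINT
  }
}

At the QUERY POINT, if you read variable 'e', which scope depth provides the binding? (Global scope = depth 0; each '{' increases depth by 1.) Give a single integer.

Step 1: declare d=90 at depth 0
Step 2: declare a=62 at depth 0
Step 3: enter scope (depth=1)
Step 4: declare d=44 at depth 1
Step 5: declare a=94 at depth 1
Step 6: declare e=(read d)=44 at depth 1
Step 7: declare f=(read a)=94 at depth 1
Step 8: declare d=75 at depth 1
Step 9: declare d=(read e)=44 at depth 1
Step 10: enter scope (depth=2)
Step 11: declare e=(read f)=94 at depth 2
Step 12: declare e=58 at depth 2
Visible at query point: a=94 d=44 e=58 f=94

Answer: 2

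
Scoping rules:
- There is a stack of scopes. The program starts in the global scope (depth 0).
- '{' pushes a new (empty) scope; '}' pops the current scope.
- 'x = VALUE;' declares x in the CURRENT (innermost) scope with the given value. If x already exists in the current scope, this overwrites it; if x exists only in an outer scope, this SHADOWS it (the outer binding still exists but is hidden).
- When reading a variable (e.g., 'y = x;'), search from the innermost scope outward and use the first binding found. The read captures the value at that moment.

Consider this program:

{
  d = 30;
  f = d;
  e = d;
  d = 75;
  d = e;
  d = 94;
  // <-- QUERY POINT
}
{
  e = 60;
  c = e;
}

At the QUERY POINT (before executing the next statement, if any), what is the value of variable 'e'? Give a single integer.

Answer: 30

Derivation:
Step 1: enter scope (depth=1)
Step 2: declare d=30 at depth 1
Step 3: declare f=(read d)=30 at depth 1
Step 4: declare e=(read d)=30 at depth 1
Step 5: declare d=75 at depth 1
Step 6: declare d=(read e)=30 at depth 1
Step 7: declare d=94 at depth 1
Visible at query point: d=94 e=30 f=30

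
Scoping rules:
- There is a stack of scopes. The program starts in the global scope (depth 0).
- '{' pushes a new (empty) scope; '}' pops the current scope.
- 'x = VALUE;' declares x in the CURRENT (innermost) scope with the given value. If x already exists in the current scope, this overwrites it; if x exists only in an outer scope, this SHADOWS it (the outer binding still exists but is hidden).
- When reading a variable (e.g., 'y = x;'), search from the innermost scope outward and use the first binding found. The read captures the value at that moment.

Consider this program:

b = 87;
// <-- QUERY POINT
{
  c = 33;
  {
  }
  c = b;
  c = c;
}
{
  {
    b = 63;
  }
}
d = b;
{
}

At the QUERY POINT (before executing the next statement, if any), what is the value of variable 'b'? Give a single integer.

Step 1: declare b=87 at depth 0
Visible at query point: b=87

Answer: 87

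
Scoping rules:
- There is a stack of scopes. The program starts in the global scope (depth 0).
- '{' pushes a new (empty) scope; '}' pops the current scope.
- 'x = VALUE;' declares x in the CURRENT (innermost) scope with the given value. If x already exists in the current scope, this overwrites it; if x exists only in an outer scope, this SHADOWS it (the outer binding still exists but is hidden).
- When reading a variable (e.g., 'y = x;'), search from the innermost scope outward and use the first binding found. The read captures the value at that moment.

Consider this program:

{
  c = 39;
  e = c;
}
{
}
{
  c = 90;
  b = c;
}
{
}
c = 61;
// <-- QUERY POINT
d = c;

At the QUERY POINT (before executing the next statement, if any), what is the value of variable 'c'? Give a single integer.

Step 1: enter scope (depth=1)
Step 2: declare c=39 at depth 1
Step 3: declare e=(read c)=39 at depth 1
Step 4: exit scope (depth=0)
Step 5: enter scope (depth=1)
Step 6: exit scope (depth=0)
Step 7: enter scope (depth=1)
Step 8: declare c=90 at depth 1
Step 9: declare b=(read c)=90 at depth 1
Step 10: exit scope (depth=0)
Step 11: enter scope (depth=1)
Step 12: exit scope (depth=0)
Step 13: declare c=61 at depth 0
Visible at query point: c=61

Answer: 61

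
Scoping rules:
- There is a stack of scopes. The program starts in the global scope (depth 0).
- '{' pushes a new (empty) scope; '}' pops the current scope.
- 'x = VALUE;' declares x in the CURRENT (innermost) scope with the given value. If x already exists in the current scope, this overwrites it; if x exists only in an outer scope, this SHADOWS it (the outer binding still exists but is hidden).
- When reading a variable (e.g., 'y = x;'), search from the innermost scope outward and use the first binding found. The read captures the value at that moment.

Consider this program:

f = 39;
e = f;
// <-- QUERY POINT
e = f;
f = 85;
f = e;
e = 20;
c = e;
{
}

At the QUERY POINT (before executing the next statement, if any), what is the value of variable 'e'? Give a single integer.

Step 1: declare f=39 at depth 0
Step 2: declare e=(read f)=39 at depth 0
Visible at query point: e=39 f=39

Answer: 39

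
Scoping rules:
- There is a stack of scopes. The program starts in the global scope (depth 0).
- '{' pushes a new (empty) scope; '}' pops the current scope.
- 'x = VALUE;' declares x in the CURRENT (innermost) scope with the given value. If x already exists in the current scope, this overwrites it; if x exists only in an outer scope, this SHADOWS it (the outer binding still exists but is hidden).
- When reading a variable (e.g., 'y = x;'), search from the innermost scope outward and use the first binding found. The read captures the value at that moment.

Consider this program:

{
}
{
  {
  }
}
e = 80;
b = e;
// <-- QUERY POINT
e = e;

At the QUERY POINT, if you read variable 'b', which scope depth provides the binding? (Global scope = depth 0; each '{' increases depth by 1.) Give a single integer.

Step 1: enter scope (depth=1)
Step 2: exit scope (depth=0)
Step 3: enter scope (depth=1)
Step 4: enter scope (depth=2)
Step 5: exit scope (depth=1)
Step 6: exit scope (depth=0)
Step 7: declare e=80 at depth 0
Step 8: declare b=(read e)=80 at depth 0
Visible at query point: b=80 e=80

Answer: 0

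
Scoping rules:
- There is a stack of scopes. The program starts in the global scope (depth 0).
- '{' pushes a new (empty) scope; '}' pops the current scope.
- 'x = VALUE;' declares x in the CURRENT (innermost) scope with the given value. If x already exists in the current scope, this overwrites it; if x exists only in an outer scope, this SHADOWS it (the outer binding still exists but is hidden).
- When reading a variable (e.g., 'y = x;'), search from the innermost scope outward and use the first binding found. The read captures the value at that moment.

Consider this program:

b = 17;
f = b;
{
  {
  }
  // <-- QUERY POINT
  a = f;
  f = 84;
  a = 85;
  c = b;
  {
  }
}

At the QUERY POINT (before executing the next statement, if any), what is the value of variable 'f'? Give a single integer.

Answer: 17

Derivation:
Step 1: declare b=17 at depth 0
Step 2: declare f=(read b)=17 at depth 0
Step 3: enter scope (depth=1)
Step 4: enter scope (depth=2)
Step 5: exit scope (depth=1)
Visible at query point: b=17 f=17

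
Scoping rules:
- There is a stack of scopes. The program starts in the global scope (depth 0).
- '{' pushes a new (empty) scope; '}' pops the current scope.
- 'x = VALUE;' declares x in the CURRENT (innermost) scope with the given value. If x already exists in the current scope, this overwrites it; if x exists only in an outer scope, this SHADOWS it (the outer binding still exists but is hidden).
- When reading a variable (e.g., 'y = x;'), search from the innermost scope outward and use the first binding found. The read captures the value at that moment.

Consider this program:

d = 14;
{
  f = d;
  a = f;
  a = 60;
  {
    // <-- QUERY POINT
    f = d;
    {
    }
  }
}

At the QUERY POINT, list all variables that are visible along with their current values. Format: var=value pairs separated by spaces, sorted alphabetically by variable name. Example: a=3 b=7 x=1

Answer: a=60 d=14 f=14

Derivation:
Step 1: declare d=14 at depth 0
Step 2: enter scope (depth=1)
Step 3: declare f=(read d)=14 at depth 1
Step 4: declare a=(read f)=14 at depth 1
Step 5: declare a=60 at depth 1
Step 6: enter scope (depth=2)
Visible at query point: a=60 d=14 f=14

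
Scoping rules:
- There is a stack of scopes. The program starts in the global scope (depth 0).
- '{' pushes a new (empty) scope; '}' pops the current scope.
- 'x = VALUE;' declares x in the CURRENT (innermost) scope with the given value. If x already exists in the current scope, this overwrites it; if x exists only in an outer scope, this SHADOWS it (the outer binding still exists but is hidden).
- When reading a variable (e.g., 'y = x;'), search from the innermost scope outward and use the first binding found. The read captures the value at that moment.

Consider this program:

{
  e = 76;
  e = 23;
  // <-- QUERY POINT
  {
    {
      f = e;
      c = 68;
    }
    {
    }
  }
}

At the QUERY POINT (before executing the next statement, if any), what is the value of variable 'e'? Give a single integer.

Step 1: enter scope (depth=1)
Step 2: declare e=76 at depth 1
Step 3: declare e=23 at depth 1
Visible at query point: e=23

Answer: 23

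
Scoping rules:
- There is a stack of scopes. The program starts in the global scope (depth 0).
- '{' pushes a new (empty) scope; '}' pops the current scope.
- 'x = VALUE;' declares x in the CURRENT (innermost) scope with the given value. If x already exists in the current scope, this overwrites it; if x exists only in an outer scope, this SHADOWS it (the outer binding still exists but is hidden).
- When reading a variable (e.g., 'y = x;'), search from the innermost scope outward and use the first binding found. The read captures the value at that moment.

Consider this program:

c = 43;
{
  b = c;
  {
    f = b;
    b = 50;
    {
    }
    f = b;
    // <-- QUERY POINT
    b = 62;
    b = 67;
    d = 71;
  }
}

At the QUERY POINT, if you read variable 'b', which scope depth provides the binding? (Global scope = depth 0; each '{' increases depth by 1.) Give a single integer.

Step 1: declare c=43 at depth 0
Step 2: enter scope (depth=1)
Step 3: declare b=(read c)=43 at depth 1
Step 4: enter scope (depth=2)
Step 5: declare f=(read b)=43 at depth 2
Step 6: declare b=50 at depth 2
Step 7: enter scope (depth=3)
Step 8: exit scope (depth=2)
Step 9: declare f=(read b)=50 at depth 2
Visible at query point: b=50 c=43 f=50

Answer: 2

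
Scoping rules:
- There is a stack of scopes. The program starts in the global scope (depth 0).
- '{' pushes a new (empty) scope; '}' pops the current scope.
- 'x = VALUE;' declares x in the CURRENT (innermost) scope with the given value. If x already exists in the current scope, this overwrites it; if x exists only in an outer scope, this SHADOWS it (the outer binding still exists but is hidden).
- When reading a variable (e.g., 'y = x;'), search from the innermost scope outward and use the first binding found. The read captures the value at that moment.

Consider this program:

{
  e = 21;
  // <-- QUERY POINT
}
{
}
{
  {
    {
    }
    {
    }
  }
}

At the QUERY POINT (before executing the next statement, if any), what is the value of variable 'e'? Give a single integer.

Answer: 21

Derivation:
Step 1: enter scope (depth=1)
Step 2: declare e=21 at depth 1
Visible at query point: e=21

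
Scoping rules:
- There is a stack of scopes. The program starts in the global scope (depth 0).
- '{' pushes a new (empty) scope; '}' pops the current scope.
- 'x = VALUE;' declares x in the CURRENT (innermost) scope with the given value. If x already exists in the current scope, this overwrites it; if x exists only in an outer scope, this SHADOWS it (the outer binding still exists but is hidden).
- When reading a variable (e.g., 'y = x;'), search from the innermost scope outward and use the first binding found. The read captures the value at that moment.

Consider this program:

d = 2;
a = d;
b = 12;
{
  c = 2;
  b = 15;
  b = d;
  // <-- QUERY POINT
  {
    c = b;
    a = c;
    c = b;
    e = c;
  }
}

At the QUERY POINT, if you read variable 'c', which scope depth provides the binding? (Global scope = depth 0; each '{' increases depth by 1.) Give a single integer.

Step 1: declare d=2 at depth 0
Step 2: declare a=(read d)=2 at depth 0
Step 3: declare b=12 at depth 0
Step 4: enter scope (depth=1)
Step 5: declare c=2 at depth 1
Step 6: declare b=15 at depth 1
Step 7: declare b=(read d)=2 at depth 1
Visible at query point: a=2 b=2 c=2 d=2

Answer: 1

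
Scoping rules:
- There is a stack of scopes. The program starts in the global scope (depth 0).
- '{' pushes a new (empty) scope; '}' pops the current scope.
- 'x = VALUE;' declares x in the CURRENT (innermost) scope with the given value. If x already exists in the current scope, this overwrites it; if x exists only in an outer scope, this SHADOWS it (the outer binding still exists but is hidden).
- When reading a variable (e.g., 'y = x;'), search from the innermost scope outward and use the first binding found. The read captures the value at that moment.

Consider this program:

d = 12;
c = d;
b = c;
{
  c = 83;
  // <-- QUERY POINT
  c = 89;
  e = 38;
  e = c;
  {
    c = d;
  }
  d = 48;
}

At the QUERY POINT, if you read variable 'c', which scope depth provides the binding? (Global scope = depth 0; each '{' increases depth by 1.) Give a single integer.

Answer: 1

Derivation:
Step 1: declare d=12 at depth 0
Step 2: declare c=(read d)=12 at depth 0
Step 3: declare b=(read c)=12 at depth 0
Step 4: enter scope (depth=1)
Step 5: declare c=83 at depth 1
Visible at query point: b=12 c=83 d=12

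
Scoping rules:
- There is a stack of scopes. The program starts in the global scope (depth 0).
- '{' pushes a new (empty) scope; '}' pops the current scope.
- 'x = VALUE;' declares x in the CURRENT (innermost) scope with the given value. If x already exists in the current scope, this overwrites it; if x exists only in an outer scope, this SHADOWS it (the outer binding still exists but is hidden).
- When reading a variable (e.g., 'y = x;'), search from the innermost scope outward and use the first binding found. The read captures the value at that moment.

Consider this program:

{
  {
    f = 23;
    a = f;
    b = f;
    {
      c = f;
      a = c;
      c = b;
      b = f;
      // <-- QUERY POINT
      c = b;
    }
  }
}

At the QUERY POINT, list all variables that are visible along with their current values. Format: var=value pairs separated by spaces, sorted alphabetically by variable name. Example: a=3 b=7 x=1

Step 1: enter scope (depth=1)
Step 2: enter scope (depth=2)
Step 3: declare f=23 at depth 2
Step 4: declare a=(read f)=23 at depth 2
Step 5: declare b=(read f)=23 at depth 2
Step 6: enter scope (depth=3)
Step 7: declare c=(read f)=23 at depth 3
Step 8: declare a=(read c)=23 at depth 3
Step 9: declare c=(read b)=23 at depth 3
Step 10: declare b=(read f)=23 at depth 3
Visible at query point: a=23 b=23 c=23 f=23

Answer: a=23 b=23 c=23 f=23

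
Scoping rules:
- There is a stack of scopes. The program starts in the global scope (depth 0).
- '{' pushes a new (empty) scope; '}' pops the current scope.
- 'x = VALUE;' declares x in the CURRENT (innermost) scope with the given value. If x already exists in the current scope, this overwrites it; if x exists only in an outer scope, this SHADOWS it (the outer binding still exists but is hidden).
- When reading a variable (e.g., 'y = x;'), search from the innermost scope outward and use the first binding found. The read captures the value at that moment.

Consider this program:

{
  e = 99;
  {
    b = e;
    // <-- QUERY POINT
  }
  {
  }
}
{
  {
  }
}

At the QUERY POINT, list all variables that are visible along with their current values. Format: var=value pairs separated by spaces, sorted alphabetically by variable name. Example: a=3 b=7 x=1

Answer: b=99 e=99

Derivation:
Step 1: enter scope (depth=1)
Step 2: declare e=99 at depth 1
Step 3: enter scope (depth=2)
Step 4: declare b=(read e)=99 at depth 2
Visible at query point: b=99 e=99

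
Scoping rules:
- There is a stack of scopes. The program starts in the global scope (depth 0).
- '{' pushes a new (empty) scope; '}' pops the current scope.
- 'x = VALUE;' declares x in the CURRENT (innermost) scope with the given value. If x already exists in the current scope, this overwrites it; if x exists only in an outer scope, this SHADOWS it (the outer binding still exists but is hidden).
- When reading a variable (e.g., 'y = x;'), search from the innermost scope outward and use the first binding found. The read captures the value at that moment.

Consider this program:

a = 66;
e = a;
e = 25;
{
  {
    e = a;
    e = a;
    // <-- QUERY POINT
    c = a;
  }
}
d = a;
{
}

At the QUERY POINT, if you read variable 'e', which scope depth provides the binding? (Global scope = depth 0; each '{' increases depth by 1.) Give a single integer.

Answer: 2

Derivation:
Step 1: declare a=66 at depth 0
Step 2: declare e=(read a)=66 at depth 0
Step 3: declare e=25 at depth 0
Step 4: enter scope (depth=1)
Step 5: enter scope (depth=2)
Step 6: declare e=(read a)=66 at depth 2
Step 7: declare e=(read a)=66 at depth 2
Visible at query point: a=66 e=66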